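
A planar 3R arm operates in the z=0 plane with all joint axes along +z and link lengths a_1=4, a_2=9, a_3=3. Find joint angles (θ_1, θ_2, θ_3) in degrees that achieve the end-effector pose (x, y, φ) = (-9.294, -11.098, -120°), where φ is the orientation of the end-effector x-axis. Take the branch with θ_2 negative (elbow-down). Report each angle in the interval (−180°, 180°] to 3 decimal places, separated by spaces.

wrist centre = target − a_3·(cos φ, sin φ) = (-7.7940, -8.4999)
cos θ_2 = (132.9951−4²−9²)/(2·4·9) = 0.4999; θ_2 = -60.0045° (elbow-down)
β = atan2(-8.4999,-7.7940) = -132.5192°; ψ = atan2(-7.7946,8.4994) = -42.5232°
θ_1 = β − ψ = -89.9961°
θ_3 = φ − θ_1 − θ_2 = 30.0006° (wrapped to (-180°,180°])

-89.996 -60.004 30.001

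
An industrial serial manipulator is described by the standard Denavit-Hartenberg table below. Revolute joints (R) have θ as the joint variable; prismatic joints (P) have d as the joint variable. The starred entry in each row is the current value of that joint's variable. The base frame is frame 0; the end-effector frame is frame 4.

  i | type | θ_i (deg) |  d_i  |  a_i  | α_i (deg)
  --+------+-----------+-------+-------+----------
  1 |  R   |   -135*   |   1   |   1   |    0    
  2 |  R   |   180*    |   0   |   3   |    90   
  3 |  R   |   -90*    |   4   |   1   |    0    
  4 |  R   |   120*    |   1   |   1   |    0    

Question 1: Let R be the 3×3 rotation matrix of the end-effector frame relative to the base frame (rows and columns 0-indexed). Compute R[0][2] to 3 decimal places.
0.707

End-effector z-axis (col 2 of R) = (0.7071,-0.7071,0.0000)
R[0][2] = 0.7071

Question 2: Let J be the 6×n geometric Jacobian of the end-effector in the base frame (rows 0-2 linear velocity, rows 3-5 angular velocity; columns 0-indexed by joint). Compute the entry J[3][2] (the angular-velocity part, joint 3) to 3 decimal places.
0.707

axis z_2 = (0.7071,-0.7071,0.0000); lever o_n−o_2 = (4.1479,-2.9232,-0.5000)
cross product → J_v[:, 2] = (0.3536,0.3536,0.8660)
J_ω[:, 2] = z_2
entry J[3][2] = 0.7071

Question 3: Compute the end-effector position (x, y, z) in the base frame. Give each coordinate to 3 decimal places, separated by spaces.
after link 1: o_1 = (-0.7071, -0.7071, 1.0000)
after link 2: o_2 = (1.4142, 1.4142, 1.0000)
after link 3: o_3 = (4.2426, -1.4142, 0.0000)
after link 4: o_4 = (5.5621, -1.5089, 0.5000)

5.562 -1.509 0.500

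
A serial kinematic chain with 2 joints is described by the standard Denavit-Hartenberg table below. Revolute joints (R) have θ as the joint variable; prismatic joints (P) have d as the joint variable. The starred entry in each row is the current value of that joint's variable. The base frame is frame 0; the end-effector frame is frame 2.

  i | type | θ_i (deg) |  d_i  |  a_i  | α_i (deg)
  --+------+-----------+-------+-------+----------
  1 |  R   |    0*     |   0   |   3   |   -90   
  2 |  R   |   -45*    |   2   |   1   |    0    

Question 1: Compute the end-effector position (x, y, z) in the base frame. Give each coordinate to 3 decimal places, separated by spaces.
after link 1: o_1 = (3.0000, 0.0000, 0.0000)
after link 2: o_2 = (3.7071, 2.0000, 0.7071)

3.707 2.000 0.707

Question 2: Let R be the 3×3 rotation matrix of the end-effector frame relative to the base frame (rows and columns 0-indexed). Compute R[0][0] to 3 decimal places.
0.707

End-effector x-axis (col 0 of R) = (0.7071,-0.0000,0.7071)
R[0][0] = 0.7071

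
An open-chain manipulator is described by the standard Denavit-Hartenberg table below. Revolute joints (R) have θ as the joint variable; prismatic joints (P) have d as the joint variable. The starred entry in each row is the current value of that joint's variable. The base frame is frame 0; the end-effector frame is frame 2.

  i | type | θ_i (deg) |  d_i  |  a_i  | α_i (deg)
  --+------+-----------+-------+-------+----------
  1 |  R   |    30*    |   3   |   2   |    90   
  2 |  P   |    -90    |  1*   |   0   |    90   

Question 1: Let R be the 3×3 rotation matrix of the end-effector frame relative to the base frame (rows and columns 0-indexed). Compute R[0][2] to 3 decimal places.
-0.866

End-effector z-axis (col 2 of R) = (-0.8660,-0.5000,-0.0000)
R[0][2] = -0.8660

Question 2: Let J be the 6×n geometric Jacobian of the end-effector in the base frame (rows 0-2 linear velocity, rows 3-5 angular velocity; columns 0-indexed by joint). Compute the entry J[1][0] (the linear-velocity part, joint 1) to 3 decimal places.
axis z_0 = ẑ; lever o_n−o_0 = (2.2321,0.1340,3.0000)
cross product → J_v[:, 0] = (-0.1340,2.2321,0.0000)
J_ω[:, 0] = z_0
entry J[1][0] = 2.2321

2.232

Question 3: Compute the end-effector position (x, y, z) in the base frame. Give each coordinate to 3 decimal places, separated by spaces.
after link 1: o_1 = (1.7321, 1.0000, 3.0000)
after link 2: o_2 = (2.2321, 0.1340, 3.0000)

2.232 0.134 3.000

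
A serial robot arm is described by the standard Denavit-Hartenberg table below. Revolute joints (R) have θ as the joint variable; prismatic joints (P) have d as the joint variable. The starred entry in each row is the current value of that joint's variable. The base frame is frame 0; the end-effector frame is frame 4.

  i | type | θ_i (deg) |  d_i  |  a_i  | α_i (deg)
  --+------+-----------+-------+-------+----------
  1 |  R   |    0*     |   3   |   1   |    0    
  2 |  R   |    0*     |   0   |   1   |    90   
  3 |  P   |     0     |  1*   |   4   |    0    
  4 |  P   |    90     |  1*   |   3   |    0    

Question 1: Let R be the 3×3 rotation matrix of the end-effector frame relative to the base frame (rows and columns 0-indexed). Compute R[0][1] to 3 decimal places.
-1.000

End-effector y-axis (col 1 of R) = (-1.0000,0.0000,0.0000)
R[0][1] = -1.0000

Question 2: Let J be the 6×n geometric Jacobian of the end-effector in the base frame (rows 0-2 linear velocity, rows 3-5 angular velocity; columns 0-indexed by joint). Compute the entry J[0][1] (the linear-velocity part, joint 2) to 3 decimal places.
2.000

axis z_1 = (0.0000,0.0000,1.0000); lever o_n−o_1 = (5.0000,-2.0000,3.0000)
cross product → J_v[:, 1] = (2.0000,5.0000,-0.0000)
J_ω[:, 1] = z_1
entry J[0][1] = 2.0000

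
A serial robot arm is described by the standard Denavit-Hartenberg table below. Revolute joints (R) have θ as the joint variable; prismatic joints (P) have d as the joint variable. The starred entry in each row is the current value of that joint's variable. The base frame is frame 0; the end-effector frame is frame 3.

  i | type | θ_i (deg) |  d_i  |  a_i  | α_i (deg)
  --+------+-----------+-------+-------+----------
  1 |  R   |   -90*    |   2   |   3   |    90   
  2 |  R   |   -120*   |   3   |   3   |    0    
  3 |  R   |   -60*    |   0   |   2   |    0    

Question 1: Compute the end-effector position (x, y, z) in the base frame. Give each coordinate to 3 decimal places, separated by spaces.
-3.000 0.500 -0.598

after link 1: o_1 = (0.0000, -3.0000, 2.0000)
after link 2: o_2 = (-3.0000, -1.5000, -0.5981)
after link 3: o_3 = (-3.0000, 0.5000, -0.5981)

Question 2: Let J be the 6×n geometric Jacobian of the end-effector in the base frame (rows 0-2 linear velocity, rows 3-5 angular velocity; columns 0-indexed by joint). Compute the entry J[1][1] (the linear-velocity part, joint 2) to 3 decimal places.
-2.598

axis z_1 = (-1.0000,-0.0000,0.0000); lever o_n−o_1 = (-3.0000,3.5000,-2.5981)
cross product → J_v[:, 1] = (-0.0000,-2.5981,-3.5000)
J_ω[:, 1] = z_1
entry J[1][1] = -2.5981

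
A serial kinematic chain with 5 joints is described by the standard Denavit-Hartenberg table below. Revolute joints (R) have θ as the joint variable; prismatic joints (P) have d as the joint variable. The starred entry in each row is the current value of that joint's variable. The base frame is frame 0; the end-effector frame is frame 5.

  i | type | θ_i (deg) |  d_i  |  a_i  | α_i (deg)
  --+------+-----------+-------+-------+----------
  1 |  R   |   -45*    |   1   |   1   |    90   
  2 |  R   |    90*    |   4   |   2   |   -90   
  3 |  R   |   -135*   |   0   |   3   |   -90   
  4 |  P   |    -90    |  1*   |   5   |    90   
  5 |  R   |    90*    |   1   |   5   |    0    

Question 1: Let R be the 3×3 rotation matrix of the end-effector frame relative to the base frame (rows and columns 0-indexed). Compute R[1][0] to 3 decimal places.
-0.500

End-effector x-axis (col 0 of R) = (-0.5000,-0.5000,0.7071)
R[1][0] = -0.5000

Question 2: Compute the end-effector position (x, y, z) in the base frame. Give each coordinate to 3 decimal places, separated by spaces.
-9.657 -4.000 5.828

after link 1: o_1 = (0.7071, -0.7071, 1.0000)
after link 2: o_2 = (-2.1213, -3.5355, 3.0000)
after link 3: o_3 = (-3.6213, -5.0355, 0.8787)
after link 4: o_4 = (-7.6569, -2.0000, 1.5858)
after link 5: o_5 = (-9.6569, -4.0000, 5.8284)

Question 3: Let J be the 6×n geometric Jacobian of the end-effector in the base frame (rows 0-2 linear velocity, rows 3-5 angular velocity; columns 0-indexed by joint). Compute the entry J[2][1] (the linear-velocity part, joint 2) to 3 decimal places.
axis z_1 = (-0.7071,-0.7071,0.0000); lever o_n−o_1 = (-10.3640,-3.2929,4.8284)
cross product → J_v[:, 1] = (-3.4142,3.4142,-5.0000)
J_ω[:, 1] = z_1
entry J[2][1] = -5.0000

-5.000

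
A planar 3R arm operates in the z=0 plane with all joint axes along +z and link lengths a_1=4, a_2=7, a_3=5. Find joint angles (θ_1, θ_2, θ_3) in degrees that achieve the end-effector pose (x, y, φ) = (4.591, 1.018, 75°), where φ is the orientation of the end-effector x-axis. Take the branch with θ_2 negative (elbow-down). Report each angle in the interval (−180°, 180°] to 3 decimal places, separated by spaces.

wrist centre = target − a_3·(cos φ, sin φ) = (3.2969, -3.8116)
cos θ_2 = (25.3981−4²−7²)/(2·4·7) = -0.7072; θ_2 = -135.0057° (elbow-down)
β = atan2(-3.8116,3.2969) = -49.1415°; ψ = atan2(-4.9493,-0.9502) = -100.8683°
θ_1 = β − ψ = 51.7268°
θ_3 = φ − θ_1 − θ_2 = 158.2789° (wrapped to (-180°,180°])

51.727 -135.006 158.279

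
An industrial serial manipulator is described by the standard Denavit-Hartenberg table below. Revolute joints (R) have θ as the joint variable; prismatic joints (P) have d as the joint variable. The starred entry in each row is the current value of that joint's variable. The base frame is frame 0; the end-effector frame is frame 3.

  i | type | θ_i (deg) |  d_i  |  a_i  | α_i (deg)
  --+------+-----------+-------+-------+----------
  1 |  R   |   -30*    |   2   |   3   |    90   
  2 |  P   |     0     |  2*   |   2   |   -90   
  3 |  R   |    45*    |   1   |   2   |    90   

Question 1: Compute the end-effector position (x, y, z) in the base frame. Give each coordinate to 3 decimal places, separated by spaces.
5.262 -3.714 3.000

after link 1: o_1 = (2.5981, -1.5000, 2.0000)
after link 2: o_2 = (3.3301, -4.2321, 2.0000)
after link 3: o_3 = (5.2620, -3.7144, 3.0000)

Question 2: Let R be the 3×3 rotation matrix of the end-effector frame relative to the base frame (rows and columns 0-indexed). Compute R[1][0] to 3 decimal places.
End-effector x-axis (col 0 of R) = (0.9659,0.2588,0.0000)
R[1][0] = 0.2588

0.259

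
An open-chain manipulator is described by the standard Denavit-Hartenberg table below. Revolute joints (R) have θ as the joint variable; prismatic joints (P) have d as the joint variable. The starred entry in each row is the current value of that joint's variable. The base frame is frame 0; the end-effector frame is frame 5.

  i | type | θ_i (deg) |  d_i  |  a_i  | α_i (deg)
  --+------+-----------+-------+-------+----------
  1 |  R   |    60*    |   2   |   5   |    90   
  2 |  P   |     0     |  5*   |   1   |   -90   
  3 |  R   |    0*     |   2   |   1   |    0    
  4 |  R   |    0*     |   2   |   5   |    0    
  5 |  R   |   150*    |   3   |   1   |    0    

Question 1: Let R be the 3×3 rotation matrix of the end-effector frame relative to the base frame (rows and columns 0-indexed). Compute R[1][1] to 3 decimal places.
End-effector y-axis (col 1 of R) = (0.5000,-0.8660,0.0000)
R[1][1] = -0.8660

-0.866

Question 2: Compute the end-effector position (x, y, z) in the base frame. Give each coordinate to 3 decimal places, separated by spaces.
9.464 7.392 9.000

after link 1: o_1 = (2.5000, 4.3301, 2.0000)
after link 2: o_2 = (7.3301, 2.6962, 2.0000)
after link 3: o_3 = (7.8301, 3.5622, 4.0000)
after link 4: o_4 = (10.3301, 7.8923, 6.0000)
after link 5: o_5 = (9.4641, 7.3923, 9.0000)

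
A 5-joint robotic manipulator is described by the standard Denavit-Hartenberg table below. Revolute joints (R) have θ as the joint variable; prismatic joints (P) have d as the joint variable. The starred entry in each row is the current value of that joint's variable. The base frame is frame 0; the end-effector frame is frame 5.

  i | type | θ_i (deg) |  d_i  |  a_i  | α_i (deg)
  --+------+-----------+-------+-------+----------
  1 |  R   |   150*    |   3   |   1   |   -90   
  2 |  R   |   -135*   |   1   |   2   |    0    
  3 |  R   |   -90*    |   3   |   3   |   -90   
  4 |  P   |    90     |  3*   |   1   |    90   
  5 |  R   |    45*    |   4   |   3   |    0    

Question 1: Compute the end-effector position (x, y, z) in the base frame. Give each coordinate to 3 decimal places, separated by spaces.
7.342 -5.254 3.086

after link 1: o_1 = (-0.8660, 0.5000, 3.0000)
after link 2: o_2 = (-0.1413, -1.0731, 4.4142)
after link 3: o_3 = (0.1958, -4.7319, 2.2929)
after link 4: o_4 = (2.5330, -4.9265, 4.4142)
after link 5: o_5 = (7.3421, -5.2536, 3.0858)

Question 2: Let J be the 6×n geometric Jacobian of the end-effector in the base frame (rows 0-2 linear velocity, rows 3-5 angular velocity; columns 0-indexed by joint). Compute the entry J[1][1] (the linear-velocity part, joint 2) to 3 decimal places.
axis z_1 = (-0.5000,-0.8660,0.0000); lever o_n−o_1 = (8.2082,-5.7536,0.0858)
cross product → J_v[:, 1] = (-0.0743,0.0429,9.9853)
J_ω[:, 1] = z_1
entry J[1][1] = 0.0429

0.043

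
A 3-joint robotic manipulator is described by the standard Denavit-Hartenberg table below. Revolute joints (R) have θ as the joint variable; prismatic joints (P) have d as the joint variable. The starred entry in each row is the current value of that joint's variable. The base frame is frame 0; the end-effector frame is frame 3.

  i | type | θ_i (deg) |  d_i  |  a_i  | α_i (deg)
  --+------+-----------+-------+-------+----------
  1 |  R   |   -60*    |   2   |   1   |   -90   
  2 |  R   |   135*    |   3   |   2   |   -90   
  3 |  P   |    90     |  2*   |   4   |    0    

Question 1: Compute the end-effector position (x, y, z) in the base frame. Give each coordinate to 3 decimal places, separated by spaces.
-1.780 1.083 2.000

after link 1: o_1 = (0.5000, -0.8660, 2.0000)
after link 2: o_2 = (2.3910, 1.8587, 0.5858)
after link 3: o_3 = (-1.7802, 1.0835, 2.0000)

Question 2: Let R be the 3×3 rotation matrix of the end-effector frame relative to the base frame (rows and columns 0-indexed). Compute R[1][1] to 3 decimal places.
-0.612

End-effector y-axis (col 1 of R) = (0.3536,-0.6124,0.7071)
R[1][1] = -0.6124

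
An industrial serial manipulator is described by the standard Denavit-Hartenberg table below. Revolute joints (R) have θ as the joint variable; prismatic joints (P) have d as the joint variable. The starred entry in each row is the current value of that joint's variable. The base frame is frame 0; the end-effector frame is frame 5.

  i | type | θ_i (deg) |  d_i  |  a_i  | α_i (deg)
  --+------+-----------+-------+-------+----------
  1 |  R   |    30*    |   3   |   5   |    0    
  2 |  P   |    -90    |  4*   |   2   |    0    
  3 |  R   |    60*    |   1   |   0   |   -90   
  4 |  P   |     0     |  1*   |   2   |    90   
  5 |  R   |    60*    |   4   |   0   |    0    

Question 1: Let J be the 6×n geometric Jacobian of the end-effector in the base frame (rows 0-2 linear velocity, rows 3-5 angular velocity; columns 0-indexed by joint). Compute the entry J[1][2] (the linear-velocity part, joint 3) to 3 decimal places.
axis z_2 = (0.0000,0.0000,1.0000); lever o_n−o_2 = (2.0000,1.0000,5.0000)
cross product → J_v[:, 2] = (-1.0000,2.0000,0.0000)
J_ω[:, 2] = z_2
entry J[1][2] = 2.0000

2.000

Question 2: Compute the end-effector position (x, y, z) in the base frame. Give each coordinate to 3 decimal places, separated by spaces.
after link 1: o_1 = (4.3301, 2.5000, 3.0000)
after link 2: o_2 = (5.3301, 0.7679, 7.0000)
after link 3: o_3 = (5.3301, 0.7679, 8.0000)
after link 4: o_4 = (7.3301, 1.7679, 8.0000)
after link 5: o_5 = (7.3301, 1.7679, 12.0000)

7.330 1.768 12.000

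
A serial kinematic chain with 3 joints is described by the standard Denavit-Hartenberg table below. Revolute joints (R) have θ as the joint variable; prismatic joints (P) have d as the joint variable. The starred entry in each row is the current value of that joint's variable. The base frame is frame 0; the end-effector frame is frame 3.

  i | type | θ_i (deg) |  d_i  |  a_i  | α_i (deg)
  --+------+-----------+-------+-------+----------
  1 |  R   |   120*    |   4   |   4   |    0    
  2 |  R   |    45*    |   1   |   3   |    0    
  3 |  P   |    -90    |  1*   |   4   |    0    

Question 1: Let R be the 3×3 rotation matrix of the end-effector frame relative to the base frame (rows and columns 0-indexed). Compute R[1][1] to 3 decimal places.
0.259

End-effector y-axis (col 1 of R) = (-0.9659,0.2588,0.0000)
R[1][1] = 0.2588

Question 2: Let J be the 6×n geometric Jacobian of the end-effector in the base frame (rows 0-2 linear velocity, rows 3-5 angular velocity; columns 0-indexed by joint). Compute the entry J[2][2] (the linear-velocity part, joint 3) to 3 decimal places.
prismatic axis z_2 = (0.0000,0.0000,1.0000)
J_v[:, 2] = z_2; J_ω[:, 2] = (0,0,0)
entry J[2][2] = 1.0000

1.000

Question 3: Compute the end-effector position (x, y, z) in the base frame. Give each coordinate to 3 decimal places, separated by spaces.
after link 1: o_1 = (-2.0000, 3.4641, 4.0000)
after link 2: o_2 = (-4.8978, 4.2406, 5.0000)
after link 3: o_3 = (-3.8625, 8.1043, 6.0000)

-3.863 8.104 6.000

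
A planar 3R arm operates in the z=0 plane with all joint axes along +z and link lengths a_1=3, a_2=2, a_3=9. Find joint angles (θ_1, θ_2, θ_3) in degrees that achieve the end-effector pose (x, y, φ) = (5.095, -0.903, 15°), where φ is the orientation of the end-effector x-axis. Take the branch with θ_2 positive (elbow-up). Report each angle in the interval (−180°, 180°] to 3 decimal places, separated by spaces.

-149.984 29.963 135.022

wrist centre = target − a_3·(cos φ, sin φ) = (-3.5983, -3.2324)
cos θ_2 = (23.3962−3²−2²)/(2·3·2) = 0.8664; θ_2 = 29.9626° (elbow-up)
β = atan2(-3.2324,-3.5983) = -138.0667°; ψ = atan2(0.9989,4.7327) = 11.9178°
θ_1 = β − ψ = -149.9845°
θ_3 = φ − θ_1 − θ_2 = 135.0219° (wrapped to (-180°,180°])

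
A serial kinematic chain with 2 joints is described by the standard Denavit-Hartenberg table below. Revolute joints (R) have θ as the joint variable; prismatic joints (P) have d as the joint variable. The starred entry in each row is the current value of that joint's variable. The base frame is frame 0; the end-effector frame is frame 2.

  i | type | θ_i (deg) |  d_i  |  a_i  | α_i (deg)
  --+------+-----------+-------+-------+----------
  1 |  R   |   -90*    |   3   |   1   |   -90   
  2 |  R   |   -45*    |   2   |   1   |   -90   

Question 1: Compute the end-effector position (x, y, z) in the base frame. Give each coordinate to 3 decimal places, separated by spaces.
2.000 -1.707 3.707

after link 1: o_1 = (0.0000, -1.0000, 3.0000)
after link 2: o_2 = (2.0000, -1.7071, 3.7071)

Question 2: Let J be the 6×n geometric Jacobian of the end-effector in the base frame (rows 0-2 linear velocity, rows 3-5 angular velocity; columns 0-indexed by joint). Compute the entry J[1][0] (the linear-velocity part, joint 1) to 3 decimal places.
2.000

axis z_0 = ẑ; lever o_n−o_0 = (2.0000,-1.7071,3.7071)
cross product → J_v[:, 0] = (1.7071,2.0000,-0.0000)
J_ω[:, 0] = z_0
entry J[1][0] = 2.0000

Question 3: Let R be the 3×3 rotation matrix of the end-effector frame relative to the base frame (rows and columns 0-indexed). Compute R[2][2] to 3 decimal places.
End-effector z-axis (col 2 of R) = (0.0000,-0.7071,-0.7071)
R[2][2] = -0.7071

-0.707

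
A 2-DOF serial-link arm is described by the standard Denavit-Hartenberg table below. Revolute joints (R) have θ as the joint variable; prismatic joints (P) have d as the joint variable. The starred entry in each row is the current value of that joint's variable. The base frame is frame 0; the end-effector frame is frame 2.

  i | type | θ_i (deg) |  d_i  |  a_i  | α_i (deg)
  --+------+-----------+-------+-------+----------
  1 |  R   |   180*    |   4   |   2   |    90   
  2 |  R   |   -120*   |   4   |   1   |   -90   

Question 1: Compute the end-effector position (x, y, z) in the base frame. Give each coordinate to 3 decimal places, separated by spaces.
-1.500 4.000 3.134

after link 1: o_1 = (-2.0000, 0.0000, 4.0000)
after link 2: o_2 = (-1.5000, 4.0000, 3.1340)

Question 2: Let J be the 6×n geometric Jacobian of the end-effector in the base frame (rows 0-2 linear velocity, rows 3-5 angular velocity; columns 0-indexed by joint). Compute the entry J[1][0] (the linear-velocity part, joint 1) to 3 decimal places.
-1.500

axis z_0 = ẑ; lever o_n−o_0 = (-1.5000,4.0000,3.1340)
cross product → J_v[:, 0] = (-4.0000,-1.5000,0.0000)
J_ω[:, 0] = z_0
entry J[1][0] = -1.5000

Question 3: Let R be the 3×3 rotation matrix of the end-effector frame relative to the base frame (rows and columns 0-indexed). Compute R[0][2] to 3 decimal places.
End-effector z-axis (col 2 of R) = (-0.8660,0.0000,-0.5000)
R[0][2] = -0.8660

-0.866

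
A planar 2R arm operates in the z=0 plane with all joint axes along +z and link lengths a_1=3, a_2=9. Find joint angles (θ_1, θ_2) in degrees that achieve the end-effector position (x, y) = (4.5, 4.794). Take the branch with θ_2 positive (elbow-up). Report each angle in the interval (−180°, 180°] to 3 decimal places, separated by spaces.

-90.008 150.005

cos θ_2 = (43.2324−3²−9²)/(2·3·9) = -0.8661; θ_2 = 150.0047° (elbow-up)
β = atan2(4.7940,4.5000) = 46.8119°; ψ = atan2(4.4994,-4.7946) = 136.8194°
θ_1 = β − ψ = -90.0076°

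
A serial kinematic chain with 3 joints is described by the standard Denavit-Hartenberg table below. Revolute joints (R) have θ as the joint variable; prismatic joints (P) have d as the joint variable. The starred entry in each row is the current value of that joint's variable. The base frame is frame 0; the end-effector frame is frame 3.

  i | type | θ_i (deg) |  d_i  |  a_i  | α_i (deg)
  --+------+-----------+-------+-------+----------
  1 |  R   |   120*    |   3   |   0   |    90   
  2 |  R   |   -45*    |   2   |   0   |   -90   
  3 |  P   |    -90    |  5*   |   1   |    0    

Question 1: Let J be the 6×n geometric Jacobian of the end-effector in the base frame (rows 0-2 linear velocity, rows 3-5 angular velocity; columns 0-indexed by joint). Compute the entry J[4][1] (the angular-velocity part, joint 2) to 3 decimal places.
axis z_1 = (0.8660,0.5000,0.0000); lever o_n−o_1 = (0.8303,4.5619,3.5355)
cross product → J_v[:, 1] = (1.7678,-3.0619,3.5355)
J_ω[:, 1] = z_1
entry J[4][1] = 0.5000

0.500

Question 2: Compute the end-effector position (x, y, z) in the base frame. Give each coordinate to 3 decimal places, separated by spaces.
0.830 4.562 6.536

after link 1: o_1 = (0.0000, 0.0000, 3.0000)
after link 2: o_2 = (1.7321, 1.0000, 3.0000)
after link 3: o_3 = (0.8303, 4.5619, 6.5355)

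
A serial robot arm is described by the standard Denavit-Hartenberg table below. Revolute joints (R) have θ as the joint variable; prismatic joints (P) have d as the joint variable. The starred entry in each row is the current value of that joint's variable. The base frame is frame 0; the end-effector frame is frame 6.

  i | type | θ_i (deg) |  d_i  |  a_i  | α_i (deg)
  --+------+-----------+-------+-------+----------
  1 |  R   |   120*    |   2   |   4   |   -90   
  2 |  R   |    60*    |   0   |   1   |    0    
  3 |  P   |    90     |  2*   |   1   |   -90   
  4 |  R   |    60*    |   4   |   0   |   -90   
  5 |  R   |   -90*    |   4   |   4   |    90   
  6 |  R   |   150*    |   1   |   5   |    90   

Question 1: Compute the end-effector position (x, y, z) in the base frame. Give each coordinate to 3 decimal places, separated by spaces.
after link 1: o_1 = (-2.0000, 3.4641, 2.0000)
after link 2: o_2 = (-2.2500, 3.8971, 1.1340)
after link 3: o_3 = (-3.5490, 2.1471, 0.6340)
after link 4: o_4 = (-2.5490, 0.4151, 4.0981)
after link 5: o_5 = (-1.3170, 2.2811, 9.2942)
after link 6: o_6 = (-3.2210, 6.3469, 6.8768)

-3.221 6.347 6.877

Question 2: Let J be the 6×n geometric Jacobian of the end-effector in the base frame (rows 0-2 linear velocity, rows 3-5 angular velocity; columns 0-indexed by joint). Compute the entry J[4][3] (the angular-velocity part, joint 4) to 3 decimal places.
-0.433

axis z_3 = (0.2500,-0.4330,0.8660); lever o_n−o_3 = (0.3280,4.1998,6.2428)
cross product → J_v[:, 3] = (-6.3403,-1.2766,1.1920)
J_ω[:, 3] = z_3
entry J[4][3] = -0.4330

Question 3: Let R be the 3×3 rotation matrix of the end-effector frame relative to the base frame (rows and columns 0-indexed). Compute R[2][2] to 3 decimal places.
End-effector z-axis (col 2 of R) = (0.1752,0.5625,0.8080)
R[2][2] = 0.8080

0.808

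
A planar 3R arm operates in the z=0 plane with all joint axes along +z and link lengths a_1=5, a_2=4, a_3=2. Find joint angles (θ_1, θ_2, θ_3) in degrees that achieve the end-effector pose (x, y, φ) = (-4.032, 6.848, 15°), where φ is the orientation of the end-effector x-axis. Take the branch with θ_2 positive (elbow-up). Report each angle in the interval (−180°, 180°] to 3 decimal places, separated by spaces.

wrist centre = target − a_3·(cos φ, sin φ) = (-5.9639, 6.3304)
cos θ_2 = (75.6410−5²−4²)/(2·5·4) = 0.8660; θ_2 = 30.0000° (elbow-up)
β = atan2(6.3304,-5.9639) = 133.2924°; ψ = atan2(2.0000,8.4641) = 13.2947°
θ_1 = β − ψ = 119.9977°
θ_3 = φ − θ_1 − θ_2 = -134.9978° (wrapped to (-180°,180°])

119.998 30.000 -134.998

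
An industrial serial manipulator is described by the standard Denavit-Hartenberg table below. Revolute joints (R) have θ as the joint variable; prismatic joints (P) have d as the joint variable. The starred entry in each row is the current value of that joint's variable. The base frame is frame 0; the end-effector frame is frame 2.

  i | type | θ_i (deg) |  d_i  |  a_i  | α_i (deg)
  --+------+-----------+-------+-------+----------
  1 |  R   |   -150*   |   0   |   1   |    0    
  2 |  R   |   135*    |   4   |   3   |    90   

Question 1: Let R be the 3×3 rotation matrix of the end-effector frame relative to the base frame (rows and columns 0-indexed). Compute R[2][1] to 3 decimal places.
1.000

End-effector y-axis (col 1 of R) = (0.0000,0.0000,1.0000)
R[2][1] = 1.0000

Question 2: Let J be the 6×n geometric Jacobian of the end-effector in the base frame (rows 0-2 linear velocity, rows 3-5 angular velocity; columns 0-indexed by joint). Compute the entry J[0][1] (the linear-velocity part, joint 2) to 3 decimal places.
axis z_1 = (0.0000,0.0000,1.0000); lever o_n−o_1 = (2.8978,-0.7765,4.0000)
cross product → J_v[:, 1] = (0.7765,2.8978,-0.0000)
J_ω[:, 1] = z_1
entry J[0][1] = 0.7765

0.776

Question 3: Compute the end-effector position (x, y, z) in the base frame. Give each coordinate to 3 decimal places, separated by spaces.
2.032 -1.276 4.000

after link 1: o_1 = (-0.8660, -0.5000, 0.0000)
after link 2: o_2 = (2.0318, -1.2765, 4.0000)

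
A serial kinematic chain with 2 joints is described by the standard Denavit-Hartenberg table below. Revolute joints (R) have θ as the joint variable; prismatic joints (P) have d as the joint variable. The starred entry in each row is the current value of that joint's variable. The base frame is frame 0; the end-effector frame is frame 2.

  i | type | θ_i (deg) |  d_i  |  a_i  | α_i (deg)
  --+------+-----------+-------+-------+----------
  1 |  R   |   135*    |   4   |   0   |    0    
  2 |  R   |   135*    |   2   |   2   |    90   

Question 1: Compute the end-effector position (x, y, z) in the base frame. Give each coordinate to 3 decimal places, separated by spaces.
after link 1: o_1 = (0.0000, 0.0000, 4.0000)
after link 2: o_2 = (-0.0000, -2.0000, 6.0000)

-0.000 -2.000 6.000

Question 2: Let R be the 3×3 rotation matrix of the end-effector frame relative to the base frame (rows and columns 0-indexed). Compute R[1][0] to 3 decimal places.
End-effector x-axis (col 0 of R) = (-0.0000,-1.0000,0.0000)
R[1][0] = -1.0000

-1.000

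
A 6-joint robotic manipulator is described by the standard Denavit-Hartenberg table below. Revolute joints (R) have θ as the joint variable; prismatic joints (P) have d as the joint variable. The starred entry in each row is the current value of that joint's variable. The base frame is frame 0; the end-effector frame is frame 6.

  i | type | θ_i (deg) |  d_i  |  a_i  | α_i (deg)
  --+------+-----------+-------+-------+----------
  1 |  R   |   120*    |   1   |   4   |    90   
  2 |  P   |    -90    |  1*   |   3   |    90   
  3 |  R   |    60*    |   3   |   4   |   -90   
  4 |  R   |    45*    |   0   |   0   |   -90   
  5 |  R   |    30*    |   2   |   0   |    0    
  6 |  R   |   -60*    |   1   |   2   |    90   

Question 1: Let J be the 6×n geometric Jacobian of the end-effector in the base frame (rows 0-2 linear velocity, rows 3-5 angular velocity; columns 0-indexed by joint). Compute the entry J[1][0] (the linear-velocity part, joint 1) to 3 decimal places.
1.454

axis z_0 = ẑ; lever o_n−o_0 = (1.4536,5.8576,-2.6857)
cross product → J_v[:, 0] = (-5.8576,1.4536,0.0000)
J_ω[:, 0] = z_0
entry J[1][0] = 1.4536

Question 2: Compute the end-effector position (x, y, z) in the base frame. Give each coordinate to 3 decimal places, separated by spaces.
1.454 5.858 -2.686

after link 1: o_1 = (-2.0000, 3.4641, 1.0000)
after link 2: o_2 = (-1.1340, 3.9641, -2.0000)
after link 3: o_3 = (3.3660, 3.0981, -4.0000)
after link 4: o_4 = (3.3660, 3.0981, -4.0000)
after link 5: o_5 = (1.5983, 3.7104, -3.2929)
after link 6: o_6 = (1.4536, 5.8576, -2.6857)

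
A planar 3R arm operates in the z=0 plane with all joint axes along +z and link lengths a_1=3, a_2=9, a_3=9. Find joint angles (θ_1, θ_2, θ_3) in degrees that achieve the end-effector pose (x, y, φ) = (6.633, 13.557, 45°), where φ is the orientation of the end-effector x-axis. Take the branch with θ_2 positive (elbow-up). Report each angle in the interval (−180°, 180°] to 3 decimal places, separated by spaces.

wrist centre = target − a_3·(cos φ, sin φ) = (0.2690, 7.1930)
cos θ_2 = (51.8122−3²−9²)/(2·3·9) = -0.7072; θ_2 = 135.0061° (elbow-up)
β = atan2(7.1930,0.2690) = 87.8580°; ψ = atan2(6.3633,-3.3646) = 117.8680°
θ_1 = β − ψ = -30.0100°
θ_3 = φ − θ_1 − θ_2 = -59.9961° (wrapped to (-180°,180°])

-30.010 135.006 -59.996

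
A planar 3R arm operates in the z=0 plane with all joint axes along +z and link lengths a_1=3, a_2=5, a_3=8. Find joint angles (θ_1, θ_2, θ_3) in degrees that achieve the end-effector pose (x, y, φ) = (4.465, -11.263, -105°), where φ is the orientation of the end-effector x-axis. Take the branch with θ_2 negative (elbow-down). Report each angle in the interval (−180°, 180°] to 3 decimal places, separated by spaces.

wrist centre = target − a_3·(cos φ, sin φ) = (6.5356, -3.5356)
cos θ_2 = (55.2139−3²−5²)/(2·3·5) = 0.7071; θ_2 = -44.9982° (elbow-down)
β = atan2(-3.5356,6.5356) = -28.4124°; ψ = atan2(-3.5354,6.5356) = -28.4109°
θ_1 = β − ψ = -0.0015°
θ_3 = φ − θ_1 − θ_2 = -60.0003° (wrapped to (-180°,180°])

-0.001 -44.998 -60.000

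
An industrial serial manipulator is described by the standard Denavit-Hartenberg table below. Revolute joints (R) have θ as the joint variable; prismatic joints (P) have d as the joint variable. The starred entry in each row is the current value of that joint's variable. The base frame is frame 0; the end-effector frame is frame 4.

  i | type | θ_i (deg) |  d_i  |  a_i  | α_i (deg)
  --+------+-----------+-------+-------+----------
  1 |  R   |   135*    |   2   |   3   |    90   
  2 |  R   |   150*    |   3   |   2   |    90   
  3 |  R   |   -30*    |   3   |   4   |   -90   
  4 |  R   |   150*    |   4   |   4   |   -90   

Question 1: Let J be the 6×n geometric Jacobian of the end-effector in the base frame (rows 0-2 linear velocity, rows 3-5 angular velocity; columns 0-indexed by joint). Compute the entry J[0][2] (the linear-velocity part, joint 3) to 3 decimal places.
-0.215

axis z_2 = (-0.3536,0.3536,0.8660); lever o_n−o_2 = (3.4154,1.1046,2.0981)
cross product → J_v[:, 2] = (-0.2149,3.6996,-1.5981)
J_ω[:, 2] = z_2
entry J[0][2] = -0.2149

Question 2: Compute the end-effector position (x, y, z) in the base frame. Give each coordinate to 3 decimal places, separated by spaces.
4.640 4.123 5.098

after link 1: o_1 = (-2.1213, 2.1213, 2.0000)
after link 2: o_2 = (1.2247, 3.0179, 3.0000)
after link 3: o_3 = (0.8712, 0.5430, 7.3301)
after link 4: o_4 = (4.6402, 4.1225, 5.0981)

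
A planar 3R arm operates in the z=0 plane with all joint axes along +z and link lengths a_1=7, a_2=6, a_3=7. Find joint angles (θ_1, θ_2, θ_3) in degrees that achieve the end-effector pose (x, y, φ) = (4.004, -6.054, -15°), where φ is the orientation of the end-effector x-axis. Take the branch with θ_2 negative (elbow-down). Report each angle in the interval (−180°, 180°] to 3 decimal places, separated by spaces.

wrist centre = target − a_3·(cos φ, sin φ) = (-2.7575, -4.2423)
cos θ_2 = (25.6005−7²−6²)/(2·7·6) = -0.7071; θ_2 = -135.0024° (elbow-down)
β = atan2(-4.2423,-2.7575) = -123.0239°; ψ = atan2(-4.2425,2.7572) = -56.9801°
θ_1 = β − ψ = -66.0438°
θ_3 = φ − θ_1 − θ_2 = -173.9538° (wrapped to (-180°,180°])

-66.044 -135.002 -173.954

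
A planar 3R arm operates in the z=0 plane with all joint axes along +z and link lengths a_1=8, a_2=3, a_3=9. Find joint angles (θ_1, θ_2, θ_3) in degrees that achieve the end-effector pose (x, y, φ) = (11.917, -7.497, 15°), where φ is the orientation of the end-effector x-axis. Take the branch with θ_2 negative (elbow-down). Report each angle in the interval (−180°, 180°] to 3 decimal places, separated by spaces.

wrist centre = target − a_3·(cos φ, sin φ) = (3.2237, -9.8264)
cos θ_2 = (106.9496−8²−3²)/(2·8·3) = 0.7073; θ_2 = -44.9857° (elbow-down)
β = atan2(-9.8264,3.2237) = -71.8373°; ψ = atan2(-2.1208,10.1219) = -11.8338°
θ_1 = β − ψ = -60.0035°
θ_3 = φ − θ_1 − θ_2 = 119.9892° (wrapped to (-180°,180°])

-60.003 -44.986 119.989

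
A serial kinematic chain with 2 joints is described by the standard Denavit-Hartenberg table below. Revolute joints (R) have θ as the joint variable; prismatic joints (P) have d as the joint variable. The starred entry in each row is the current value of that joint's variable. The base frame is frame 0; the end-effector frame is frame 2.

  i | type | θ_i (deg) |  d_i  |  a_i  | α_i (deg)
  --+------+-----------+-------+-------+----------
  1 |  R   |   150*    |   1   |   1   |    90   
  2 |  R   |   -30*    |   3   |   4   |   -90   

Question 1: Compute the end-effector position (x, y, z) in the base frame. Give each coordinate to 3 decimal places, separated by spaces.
after link 1: o_1 = (-0.8660, 0.5000, 1.0000)
after link 2: o_2 = (-2.3660, 4.8301, -1.0000)

-2.366 4.830 -1.000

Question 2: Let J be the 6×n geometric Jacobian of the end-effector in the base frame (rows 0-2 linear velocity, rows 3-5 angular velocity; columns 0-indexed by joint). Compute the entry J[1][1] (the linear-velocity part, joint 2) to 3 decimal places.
axis z_1 = (0.5000,0.8660,0.0000); lever o_n−o_1 = (-1.5000,4.3301,-2.0000)
cross product → J_v[:, 1] = (-1.7321,1.0000,3.4641)
J_ω[:, 1] = z_1
entry J[1][1] = 1.0000

1.000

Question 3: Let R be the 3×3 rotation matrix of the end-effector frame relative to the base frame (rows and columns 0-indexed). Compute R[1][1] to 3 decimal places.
-0.866

End-effector y-axis (col 1 of R) = (-0.5000,-0.8660,-0.0000)
R[1][1] = -0.8660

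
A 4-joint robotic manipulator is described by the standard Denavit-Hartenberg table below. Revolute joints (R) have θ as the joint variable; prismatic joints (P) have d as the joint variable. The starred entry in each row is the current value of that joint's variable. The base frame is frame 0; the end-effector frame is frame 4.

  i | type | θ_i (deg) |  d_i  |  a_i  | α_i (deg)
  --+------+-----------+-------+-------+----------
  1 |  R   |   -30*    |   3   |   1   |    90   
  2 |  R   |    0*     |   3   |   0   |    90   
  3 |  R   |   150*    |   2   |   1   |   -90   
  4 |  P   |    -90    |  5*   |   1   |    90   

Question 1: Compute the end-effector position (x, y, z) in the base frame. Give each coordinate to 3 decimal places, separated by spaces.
-1.634 1.902 -0.000

after link 1: o_1 = (0.8660, -0.5000, 3.0000)
after link 2: o_2 = (-0.6340, -3.0981, 3.0000)
after link 3: o_3 = (-1.6340, -3.0981, 1.0000)
after link 4: o_4 = (-1.6340, 1.9019, -0.0000)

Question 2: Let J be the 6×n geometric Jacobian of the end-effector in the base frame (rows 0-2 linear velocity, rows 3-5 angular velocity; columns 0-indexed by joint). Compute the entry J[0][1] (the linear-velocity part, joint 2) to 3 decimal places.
2.598

axis z_1 = (-0.5000,-0.8660,0.0000); lever o_n−o_1 = (-2.5000,2.4019,-3.0000)
cross product → J_v[:, 1] = (2.5981,-1.5000,-3.3660)
J_ω[:, 1] = z_1
entry J[0][1] = 2.5981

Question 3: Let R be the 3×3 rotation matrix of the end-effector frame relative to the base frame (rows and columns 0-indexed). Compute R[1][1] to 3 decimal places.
End-effector y-axis (col 1 of R) = (-0.0000,1.0000,-0.0000)
R[1][1] = 1.0000

1.000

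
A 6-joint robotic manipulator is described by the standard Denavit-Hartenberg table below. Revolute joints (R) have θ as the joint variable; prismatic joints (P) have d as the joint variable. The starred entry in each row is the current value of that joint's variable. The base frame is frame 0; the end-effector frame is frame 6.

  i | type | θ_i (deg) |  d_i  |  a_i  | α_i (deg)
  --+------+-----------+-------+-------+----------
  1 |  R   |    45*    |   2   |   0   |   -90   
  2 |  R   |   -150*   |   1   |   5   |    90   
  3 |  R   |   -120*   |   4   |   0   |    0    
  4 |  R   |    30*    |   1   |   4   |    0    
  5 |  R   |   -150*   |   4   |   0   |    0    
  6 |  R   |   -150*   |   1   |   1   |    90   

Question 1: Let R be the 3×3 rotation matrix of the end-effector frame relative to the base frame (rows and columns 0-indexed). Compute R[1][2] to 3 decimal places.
End-effector z-axis (col 2 of R) = (0.9186,-0.3062,-0.2500)
R[1][2] = -0.3062

-0.306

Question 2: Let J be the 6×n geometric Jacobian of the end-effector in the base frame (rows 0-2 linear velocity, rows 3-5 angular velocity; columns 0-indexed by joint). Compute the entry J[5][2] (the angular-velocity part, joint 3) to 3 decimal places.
-0.866

axis z_2 = (-0.3536,-0.3536,-0.8660); lever o_n−o_2 = (-0.8839,-7.2478,-8.2272)
cross product → J_v[:, 2] = (-3.3680,-2.1433,2.2500)
J_ω[:, 2] = z_2
entry J[5][2] = -0.8660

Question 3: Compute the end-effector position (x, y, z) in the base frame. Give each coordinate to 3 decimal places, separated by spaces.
-4.653 -9.603 -3.727

after link 1: o_1 = (0.0000, 0.0000, 2.0000)
after link 2: o_2 = (-3.7690, -2.3548, 4.5000)
after link 3: o_3 = (-5.1832, -3.7690, 1.0359)
after link 4: o_4 = (-2.7083, -6.9509, 0.1699)
after link 5: o_5 = (-4.1225, -8.3652, -3.2942)
after link 6: o_6 = (-4.6529, -9.6026, -3.7272)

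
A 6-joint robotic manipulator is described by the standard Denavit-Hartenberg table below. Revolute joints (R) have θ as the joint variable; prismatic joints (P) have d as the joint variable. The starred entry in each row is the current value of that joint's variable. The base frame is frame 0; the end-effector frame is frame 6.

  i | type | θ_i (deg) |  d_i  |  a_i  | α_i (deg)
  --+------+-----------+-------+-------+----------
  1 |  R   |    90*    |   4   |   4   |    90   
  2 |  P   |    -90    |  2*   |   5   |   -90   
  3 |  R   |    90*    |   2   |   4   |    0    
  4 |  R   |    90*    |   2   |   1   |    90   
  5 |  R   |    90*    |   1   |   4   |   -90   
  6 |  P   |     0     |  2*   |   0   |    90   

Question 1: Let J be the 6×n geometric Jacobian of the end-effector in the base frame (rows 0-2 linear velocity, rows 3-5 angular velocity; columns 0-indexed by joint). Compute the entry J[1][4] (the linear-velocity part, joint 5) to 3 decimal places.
-2.000

axis z_4 = (-1.0000,0.0000,-0.0000); lever o_n−o_4 = (-1.0000,4.0000,-2.0000)
cross product → J_v[:, 4] = (0.0000,-2.0000,-4.0000)
J_ω[:, 4] = z_4
entry J[1][4] = -2.0000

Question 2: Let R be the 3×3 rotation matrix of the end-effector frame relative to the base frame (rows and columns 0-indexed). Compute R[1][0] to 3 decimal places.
1.000

End-effector x-axis (col 0 of R) = (0.0000,1.0000,0.0000)
R[1][0] = 1.0000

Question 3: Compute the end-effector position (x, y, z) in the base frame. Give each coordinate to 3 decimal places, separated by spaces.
-3.000 12.000 -2.000

after link 1: o_1 = (0.0000, 4.0000, 4.0000)
after link 2: o_2 = (2.0000, 4.0000, -1.0000)
after link 3: o_3 = (-2.0000, 6.0000, -1.0000)
after link 4: o_4 = (-2.0000, 8.0000, -0.0000)
after link 5: o_5 = (-3.0000, 12.0000, 0.0000)
after link 6: o_6 = (-3.0000, 12.0000, -2.0000)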